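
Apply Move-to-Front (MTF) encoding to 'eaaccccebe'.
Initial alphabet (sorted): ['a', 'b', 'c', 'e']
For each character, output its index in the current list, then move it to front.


MTF encoding:
'e': index 3 in ['a', 'b', 'c', 'e'] -> ['e', 'a', 'b', 'c']
'a': index 1 in ['e', 'a', 'b', 'c'] -> ['a', 'e', 'b', 'c']
'a': index 0 in ['a', 'e', 'b', 'c'] -> ['a', 'e', 'b', 'c']
'c': index 3 in ['a', 'e', 'b', 'c'] -> ['c', 'a', 'e', 'b']
'c': index 0 in ['c', 'a', 'e', 'b'] -> ['c', 'a', 'e', 'b']
'c': index 0 in ['c', 'a', 'e', 'b'] -> ['c', 'a', 'e', 'b']
'c': index 0 in ['c', 'a', 'e', 'b'] -> ['c', 'a', 'e', 'b']
'e': index 2 in ['c', 'a', 'e', 'b'] -> ['e', 'c', 'a', 'b']
'b': index 3 in ['e', 'c', 'a', 'b'] -> ['b', 'e', 'c', 'a']
'e': index 1 in ['b', 'e', 'c', 'a'] -> ['e', 'b', 'c', 'a']


Output: [3, 1, 0, 3, 0, 0, 0, 2, 3, 1]


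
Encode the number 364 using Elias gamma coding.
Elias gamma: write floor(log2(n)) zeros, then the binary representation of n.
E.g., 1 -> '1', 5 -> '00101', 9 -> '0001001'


num_bits = floor(log2(364)) + 1 = 9
leading_zeros = num_bits - 1 = 8
binary(364) = 101101100

Elias gamma(364) = '00000000' + '101101100' = 00000000101101100 (17 bits)


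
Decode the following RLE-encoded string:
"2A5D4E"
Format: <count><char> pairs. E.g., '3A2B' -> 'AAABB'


Expanding each <count><char> pair:
  2A -> 'AA'
  5D -> 'DDDDD'
  4E -> 'EEEE'

Decoded = AADDDDDEEEE


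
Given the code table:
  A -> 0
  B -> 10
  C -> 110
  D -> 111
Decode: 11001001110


Decoding:
110 -> C
0 -> A
10 -> B
0 -> A
111 -> D
0 -> A


Result: CABADA


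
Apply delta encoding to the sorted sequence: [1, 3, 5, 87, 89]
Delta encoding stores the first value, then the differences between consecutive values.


First value: 1
Deltas:
  3 - 1 = 2
  5 - 3 = 2
  87 - 5 = 82
  89 - 87 = 2


Delta encoded: [1, 2, 2, 82, 2]


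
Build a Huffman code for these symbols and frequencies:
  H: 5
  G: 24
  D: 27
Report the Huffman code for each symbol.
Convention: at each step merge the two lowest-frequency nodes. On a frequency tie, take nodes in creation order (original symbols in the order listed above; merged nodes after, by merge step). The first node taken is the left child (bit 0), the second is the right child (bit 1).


Huffman tree construction:
Step 1: Merge H(5) + G(24) = 29
Step 2: Merge D(27) + (H+G)(29) = 56
Read each symbol's code off the tree from the root (left child = 0, right child = 1).

Codes:
  H: 10 (length 2)
  G: 11 (length 2)
  D: 0 (length 1)
Average code length: 85/56 = 1.5179 bits/symbol


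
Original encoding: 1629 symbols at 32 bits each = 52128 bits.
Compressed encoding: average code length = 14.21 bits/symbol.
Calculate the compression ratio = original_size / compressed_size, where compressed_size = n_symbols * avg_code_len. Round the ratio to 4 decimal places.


original_size = n_symbols * orig_bits = 1629 * 32 = 52128 bits
compressed_size = n_symbols * avg_code_len = 1629 * 14.21 = 23148.09 bits
ratio = original_size / compressed_size = 52128 / 23148.09 = 2.2519

Compression ratio = 2.2519


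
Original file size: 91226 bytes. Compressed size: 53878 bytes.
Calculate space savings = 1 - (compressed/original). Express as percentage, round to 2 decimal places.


ratio = compressed/original = 53878/91226 = 0.590599
savings = 1 - ratio = 1 - 0.590599 = 0.409401
as a percentage: 0.409401 * 100 = 40.94%

Space savings = 1 - 53878/91226 = 40.94%


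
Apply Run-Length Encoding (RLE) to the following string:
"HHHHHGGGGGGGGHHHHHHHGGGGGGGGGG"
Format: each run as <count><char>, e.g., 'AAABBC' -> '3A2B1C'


Scanning runs left to right:
  i=0: run of 'H' x 5 -> '5H'
  i=5: run of 'G' x 8 -> '8G'
  i=13: run of 'H' x 7 -> '7H'
  i=20: run of 'G' x 10 -> '10G'

RLE = 5H8G7H10G


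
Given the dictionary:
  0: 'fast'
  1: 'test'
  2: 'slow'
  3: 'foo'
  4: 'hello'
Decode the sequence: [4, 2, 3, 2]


Look up each index in the dictionary:
  4 -> 'hello'
  2 -> 'slow'
  3 -> 'foo'
  2 -> 'slow'

Decoded: "hello slow foo slow"


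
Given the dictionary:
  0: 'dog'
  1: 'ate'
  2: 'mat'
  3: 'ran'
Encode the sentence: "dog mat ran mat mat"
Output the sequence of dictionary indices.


Look up each word in the dictionary:
  'dog' -> 0
  'mat' -> 2
  'ran' -> 3
  'mat' -> 2
  'mat' -> 2

Encoded: [0, 2, 3, 2, 2]


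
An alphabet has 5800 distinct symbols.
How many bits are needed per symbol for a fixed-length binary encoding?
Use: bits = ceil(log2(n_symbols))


log2(5800) = 12.5018
Bracket: 2^12 = 4096 < 5800 <= 2^13 = 8192
So ceil(log2(5800)) = 13

bits = ceil(log2(5800)) = ceil(12.5018) = 13 bits


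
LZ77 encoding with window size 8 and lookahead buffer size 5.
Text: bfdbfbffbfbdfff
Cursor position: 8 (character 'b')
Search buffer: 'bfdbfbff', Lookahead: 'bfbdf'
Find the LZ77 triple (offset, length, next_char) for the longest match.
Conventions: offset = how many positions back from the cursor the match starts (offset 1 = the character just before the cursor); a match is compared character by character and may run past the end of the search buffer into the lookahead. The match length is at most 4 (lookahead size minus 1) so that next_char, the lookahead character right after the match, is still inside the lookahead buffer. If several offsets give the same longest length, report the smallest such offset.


Try each offset into the search buffer:
  offset=1 (pos 7, char 'f'): match length 0
  offset=2 (pos 6, char 'f'): match length 0
  offset=3 (pos 5, char 'b'): match length 2
  offset=4 (pos 4, char 'f'): match length 0
  offset=5 (pos 3, char 'b'): match length 3
  offset=6 (pos 2, char 'd'): match length 0
  offset=7 (pos 1, char 'f'): match length 0
  offset=8 (pos 0, char 'b'): match length 2
Longest match has length 3 at offset 5.
next_char = character at position 8 + 3 = 11 -> 'd'

Best match: offset=5, length=3 (matching 'bfb' starting at position 3)
LZ77 triple: (5, 3, 'd')


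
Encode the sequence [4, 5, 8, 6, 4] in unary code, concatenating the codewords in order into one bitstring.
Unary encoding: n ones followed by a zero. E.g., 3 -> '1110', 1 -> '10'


Encode each number as n ones followed by a terminating 0:
  4 -> 11110 (5 bits)
  5 -> 111110 (6 bits)
  8 -> 111111110 (9 bits)
  6 -> 1111110 (7 bits)
  4 -> 11110 (5 bits)
Total length = 5 + 6 + 9 + 7 + 5 = 32 bits.

Unary([4, 5, 8, 6, 4]) = 11110111110111111110111111011110 (32 bits)


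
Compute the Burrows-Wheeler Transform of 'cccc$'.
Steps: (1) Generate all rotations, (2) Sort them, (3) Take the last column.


Rotations (sorted):
  0: $cccc -> last char: c
  1: c$ccc -> last char: c
  2: cc$cc -> last char: c
  3: ccc$c -> last char: c
  4: cccc$ -> last char: $


BWT = cccc$


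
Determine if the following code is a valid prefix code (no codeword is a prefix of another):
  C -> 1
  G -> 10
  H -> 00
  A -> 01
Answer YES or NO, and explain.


Checking each pair (does one codeword prefix another?):
  C='1' vs G='10': prefix -- VIOLATION

NO -- this is NOT a valid prefix code. C (1) is a prefix of G (10).


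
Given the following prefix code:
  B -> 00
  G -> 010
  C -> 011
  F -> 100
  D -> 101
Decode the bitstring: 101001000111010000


Decoding step by step:
Bits 101 -> D
Bits 00 -> B
Bits 100 -> F
Bits 011 -> C
Bits 101 -> D
Bits 00 -> B
Bits 00 -> B


Decoded message: DBFCDBB


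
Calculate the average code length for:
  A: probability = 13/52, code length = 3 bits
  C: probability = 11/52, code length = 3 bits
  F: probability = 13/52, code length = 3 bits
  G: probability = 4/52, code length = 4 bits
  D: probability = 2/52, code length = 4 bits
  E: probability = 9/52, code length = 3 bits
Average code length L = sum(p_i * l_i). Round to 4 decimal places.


Weighted contributions p_i * l_i:
  A: (13/52) * 3 = 39/52
  C: (11/52) * 3 = 33/52
  F: (13/52) * 3 = 39/52
  G: (4/52) * 4 = 16/52
  D: (2/52) * 4 = 8/52
  E: (9/52) * 3 = 27/52
Sum = (39 + 33 + 39 + 16 + 8 + 27)/52 = 162/52

L = 162/52 = 3.1154 bits/symbol


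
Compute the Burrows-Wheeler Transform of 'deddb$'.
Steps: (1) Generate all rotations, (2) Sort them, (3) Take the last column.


Rotations (sorted):
  0: $deddb -> last char: b
  1: b$dedd -> last char: d
  2: db$ded -> last char: d
  3: ddb$de -> last char: e
  4: deddb$ -> last char: $
  5: eddb$d -> last char: d


BWT = bdde$d


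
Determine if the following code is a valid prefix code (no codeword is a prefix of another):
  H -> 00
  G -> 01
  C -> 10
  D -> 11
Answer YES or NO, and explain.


Checking each pair (does one codeword prefix another?):
  H='00' vs G='01': no prefix
  H='00' vs C='10': no prefix
  H='00' vs D='11': no prefix
  G='01' vs H='00': no prefix
  G='01' vs C='10': no prefix
  G='01' vs D='11': no prefix
  C='10' vs H='00': no prefix
  C='10' vs G='01': no prefix
  C='10' vs D='11': no prefix
  D='11' vs H='00': no prefix
  D='11' vs G='01': no prefix
  D='11' vs C='10': no prefix
No violation found over all pairs.

YES -- this is a valid prefix code. No codeword is a prefix of any other codeword.


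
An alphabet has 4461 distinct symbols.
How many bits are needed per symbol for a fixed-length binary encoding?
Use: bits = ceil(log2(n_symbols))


log2(4461) = 12.1232
Bracket: 2^12 = 4096 < 4461 <= 2^13 = 8192
So ceil(log2(4461)) = 13

bits = ceil(log2(4461)) = ceil(12.1232) = 13 bits


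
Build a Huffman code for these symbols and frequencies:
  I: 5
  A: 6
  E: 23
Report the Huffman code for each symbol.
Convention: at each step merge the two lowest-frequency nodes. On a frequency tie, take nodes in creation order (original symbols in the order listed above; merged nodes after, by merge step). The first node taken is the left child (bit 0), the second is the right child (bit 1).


Huffman tree construction:
Step 1: Merge I(5) + A(6) = 11
Step 2: Merge (I+A)(11) + E(23) = 34
Read each symbol's code off the tree from the root (left child = 0, right child = 1).

Codes:
  I: 00 (length 2)
  A: 01 (length 2)
  E: 1 (length 1)
Average code length: 45/34 = 1.3235 bits/symbol


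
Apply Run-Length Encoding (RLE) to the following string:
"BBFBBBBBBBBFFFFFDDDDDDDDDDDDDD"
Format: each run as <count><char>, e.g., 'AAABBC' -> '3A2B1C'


Scanning runs left to right:
  i=0: run of 'B' x 2 -> '2B'
  i=2: run of 'F' x 1 -> '1F'
  i=3: run of 'B' x 8 -> '8B'
  i=11: run of 'F' x 5 -> '5F'
  i=16: run of 'D' x 14 -> '14D'

RLE = 2B1F8B5F14D


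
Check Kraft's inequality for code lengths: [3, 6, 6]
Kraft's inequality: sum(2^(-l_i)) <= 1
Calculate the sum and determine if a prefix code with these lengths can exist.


Sum = 2^(-3) + 2^(-6) + 2^(-6)
    = 0.125 + 0.015625 + 0.015625
    = 10/64 = 0.15625
Since 0.15625 <= 1, Kraft's inequality IS satisfied.
A prefix code with these lengths CAN exist.

Kraft sum = 0.15625. Satisfied.


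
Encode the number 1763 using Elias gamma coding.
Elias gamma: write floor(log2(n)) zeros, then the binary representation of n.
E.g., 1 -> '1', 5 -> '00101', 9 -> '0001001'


num_bits = floor(log2(1763)) + 1 = 11
leading_zeros = num_bits - 1 = 10
binary(1763) = 11011100011

Elias gamma(1763) = '0000000000' + '11011100011' = 000000000011011100011 (21 bits)


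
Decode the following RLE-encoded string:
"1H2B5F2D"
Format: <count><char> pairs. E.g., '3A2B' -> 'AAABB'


Expanding each <count><char> pair:
  1H -> 'H'
  2B -> 'BB'
  5F -> 'FFFFF'
  2D -> 'DD'

Decoded = HBBFFFFFDD


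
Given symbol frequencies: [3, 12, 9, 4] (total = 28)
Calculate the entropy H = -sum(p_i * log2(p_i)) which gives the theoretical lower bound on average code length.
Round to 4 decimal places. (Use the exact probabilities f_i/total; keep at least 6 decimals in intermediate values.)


Per-symbol terms -p_i * log2(p_i) with p_i = f_i/28:
  p = 3/28 = 0.107143: log2(p) = -3.222392, -p*log2(p) = 0.345256
  p = 12/28 = 0.428571: log2(p) = -1.222392, -p*log2(p) = 0.523882
  p = 9/28 = 0.321429: log2(p) = -1.637430, -p*log2(p) = 0.526317
  p = 4/28 = 0.142857: log2(p) = -2.807355, -p*log2(p) = 0.401051
H = 0.345256 + 0.523882 + 0.526317 + 0.401051 = 1.796506

H = 1.7965 bits/symbol


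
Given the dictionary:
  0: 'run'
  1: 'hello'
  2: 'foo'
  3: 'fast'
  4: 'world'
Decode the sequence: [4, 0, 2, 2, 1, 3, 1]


Look up each index in the dictionary:
  4 -> 'world'
  0 -> 'run'
  2 -> 'foo'
  2 -> 'foo'
  1 -> 'hello'
  3 -> 'fast'
  1 -> 'hello'

Decoded: "world run foo foo hello fast hello"


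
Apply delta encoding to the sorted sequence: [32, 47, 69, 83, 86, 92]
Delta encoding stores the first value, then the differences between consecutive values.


First value: 32
Deltas:
  47 - 32 = 15
  69 - 47 = 22
  83 - 69 = 14
  86 - 83 = 3
  92 - 86 = 6


Delta encoded: [32, 15, 22, 14, 3, 6]


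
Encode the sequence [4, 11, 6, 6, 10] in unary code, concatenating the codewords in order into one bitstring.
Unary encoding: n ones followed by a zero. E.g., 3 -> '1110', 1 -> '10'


Encode each number as n ones followed by a terminating 0:
  4 -> 11110 (5 bits)
  11 -> 111111111110 (12 bits)
  6 -> 1111110 (7 bits)
  6 -> 1111110 (7 bits)
  10 -> 11111111110 (11 bits)
Total length = 5 + 12 + 7 + 7 + 11 = 42 bits.

Unary([4, 11, 6, 6, 10]) = 111101111111111101111110111111011111111110 (42 bits)


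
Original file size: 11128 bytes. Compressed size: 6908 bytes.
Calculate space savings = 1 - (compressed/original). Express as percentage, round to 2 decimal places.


ratio = compressed/original = 6908/11128 = 0.620776
savings = 1 - ratio = 1 - 0.620776 = 0.379224
as a percentage: 0.379224 * 100 = 37.92%

Space savings = 1 - 6908/11128 = 37.92%


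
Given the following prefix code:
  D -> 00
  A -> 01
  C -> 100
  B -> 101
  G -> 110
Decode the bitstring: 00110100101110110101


Decoding step by step:
Bits 00 -> D
Bits 110 -> G
Bits 100 -> C
Bits 101 -> B
Bits 110 -> G
Bits 110 -> G
Bits 101 -> B


Decoded message: DGCBGGB


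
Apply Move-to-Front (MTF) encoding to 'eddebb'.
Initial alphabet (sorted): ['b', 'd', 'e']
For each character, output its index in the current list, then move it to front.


MTF encoding:
'e': index 2 in ['b', 'd', 'e'] -> ['e', 'b', 'd']
'd': index 2 in ['e', 'b', 'd'] -> ['d', 'e', 'b']
'd': index 0 in ['d', 'e', 'b'] -> ['d', 'e', 'b']
'e': index 1 in ['d', 'e', 'b'] -> ['e', 'd', 'b']
'b': index 2 in ['e', 'd', 'b'] -> ['b', 'e', 'd']
'b': index 0 in ['b', 'e', 'd'] -> ['b', 'e', 'd']


Output: [2, 2, 0, 1, 2, 0]


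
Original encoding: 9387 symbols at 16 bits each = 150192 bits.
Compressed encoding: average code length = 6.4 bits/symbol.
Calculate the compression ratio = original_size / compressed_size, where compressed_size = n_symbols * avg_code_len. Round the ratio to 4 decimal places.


original_size = n_symbols * orig_bits = 9387 * 16 = 150192 bits
compressed_size = n_symbols * avg_code_len = 9387 * 6.4 = 60076.8 bits
ratio = original_size / compressed_size = 150192 / 60076.8 = 2.5

Compression ratio = 2.5


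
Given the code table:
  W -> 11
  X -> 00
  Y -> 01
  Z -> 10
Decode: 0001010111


Decoding:
00 -> X
01 -> Y
01 -> Y
01 -> Y
11 -> W


Result: XYYYW


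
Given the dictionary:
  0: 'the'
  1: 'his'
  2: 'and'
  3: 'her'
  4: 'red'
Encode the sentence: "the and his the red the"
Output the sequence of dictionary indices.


Look up each word in the dictionary:
  'the' -> 0
  'and' -> 2
  'his' -> 1
  'the' -> 0
  'red' -> 4
  'the' -> 0

Encoded: [0, 2, 1, 0, 4, 0]


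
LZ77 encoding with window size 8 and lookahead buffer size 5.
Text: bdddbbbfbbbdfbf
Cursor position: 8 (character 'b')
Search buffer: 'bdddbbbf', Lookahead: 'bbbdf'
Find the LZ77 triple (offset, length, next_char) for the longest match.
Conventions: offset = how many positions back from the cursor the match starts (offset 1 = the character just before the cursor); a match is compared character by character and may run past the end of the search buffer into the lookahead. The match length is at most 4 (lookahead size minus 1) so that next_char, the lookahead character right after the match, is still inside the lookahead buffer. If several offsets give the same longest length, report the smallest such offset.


Try each offset into the search buffer:
  offset=1 (pos 7, char 'f'): match length 0
  offset=2 (pos 6, char 'b'): match length 1
  offset=3 (pos 5, char 'b'): match length 2
  offset=4 (pos 4, char 'b'): match length 3
  offset=5 (pos 3, char 'd'): match length 0
  offset=6 (pos 2, char 'd'): match length 0
  offset=7 (pos 1, char 'd'): match length 0
  offset=8 (pos 0, char 'b'): match length 1
Longest match has length 3 at offset 4.
next_char = character at position 8 + 3 = 11 -> 'd'

Best match: offset=4, length=3 (matching 'bbb' starting at position 4)
LZ77 triple: (4, 3, 'd')


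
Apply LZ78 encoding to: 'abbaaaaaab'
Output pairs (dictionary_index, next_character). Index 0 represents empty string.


LZ78 encoding steps:
Dictionary: {0: ''}
Step 1: w='' (idx 0), next='a' -> output (0, 'a'), add 'a' as idx 1
Step 2: w='' (idx 0), next='b' -> output (0, 'b'), add 'b' as idx 2
Step 3: w='b' (idx 2), next='a' -> output (2, 'a'), add 'ba' as idx 3
Step 4: w='a' (idx 1), next='a' -> output (1, 'a'), add 'aa' as idx 4
Step 5: w='aa' (idx 4), next='a' -> output (4, 'a'), add 'aaa' as idx 5
Step 6: w='b' (idx 2), end of input -> output (2, '')


Encoded: [(0, 'a'), (0, 'b'), (2, 'a'), (1, 'a'), (4, 'a'), (2, '')]


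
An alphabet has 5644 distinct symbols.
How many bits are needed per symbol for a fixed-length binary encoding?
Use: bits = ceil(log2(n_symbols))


log2(5644) = 12.4625
Bracket: 2^12 = 4096 < 5644 <= 2^13 = 8192
So ceil(log2(5644)) = 13

bits = ceil(log2(5644)) = ceil(12.4625) = 13 bits


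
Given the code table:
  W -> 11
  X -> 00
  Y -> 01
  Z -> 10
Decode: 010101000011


Decoding:
01 -> Y
01 -> Y
01 -> Y
00 -> X
00 -> X
11 -> W


Result: YYYXXW


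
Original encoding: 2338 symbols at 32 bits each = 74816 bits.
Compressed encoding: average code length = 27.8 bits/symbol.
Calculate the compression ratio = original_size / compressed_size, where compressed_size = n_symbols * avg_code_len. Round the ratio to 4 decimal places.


original_size = n_symbols * orig_bits = 2338 * 32 = 74816 bits
compressed_size = n_symbols * avg_code_len = 2338 * 27.8 = 64996.4 bits
ratio = original_size / compressed_size = 74816 / 64996.4 = 1.1511

Compression ratio = 1.1511


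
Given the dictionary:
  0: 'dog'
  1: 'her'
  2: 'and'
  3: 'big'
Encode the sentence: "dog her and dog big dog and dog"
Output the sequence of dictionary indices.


Look up each word in the dictionary:
  'dog' -> 0
  'her' -> 1
  'and' -> 2
  'dog' -> 0
  'big' -> 3
  'dog' -> 0
  'and' -> 2
  'dog' -> 0

Encoded: [0, 1, 2, 0, 3, 0, 2, 0]


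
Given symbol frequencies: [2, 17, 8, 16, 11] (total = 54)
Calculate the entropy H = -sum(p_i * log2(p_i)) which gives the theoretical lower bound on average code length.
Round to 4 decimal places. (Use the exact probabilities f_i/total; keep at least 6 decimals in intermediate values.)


Per-symbol terms -p_i * log2(p_i) with p_i = f_i/54:
  p = 2/54 = 0.037037: log2(p) = -4.754888, -p*log2(p) = 0.176107
  p = 17/54 = 0.314815: log2(p) = -1.667425, -p*log2(p) = 0.524930
  p = 8/54 = 0.148148: log2(p) = -2.754888, -p*log2(p) = 0.408131
  p = 16/54 = 0.296296: log2(p) = -1.754888, -p*log2(p) = 0.519967
  p = 11/54 = 0.203704: log2(p) = -2.295456, -p*log2(p) = 0.467593
H = 0.176107 + 0.524930 + 0.408131 + 0.519967 + 0.467593 = 2.096728

H = 2.0967 bits/symbol


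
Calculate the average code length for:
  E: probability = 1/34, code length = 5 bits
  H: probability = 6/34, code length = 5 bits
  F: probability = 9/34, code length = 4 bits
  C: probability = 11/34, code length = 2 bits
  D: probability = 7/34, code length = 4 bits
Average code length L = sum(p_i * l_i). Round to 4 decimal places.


Weighted contributions p_i * l_i:
  E: (1/34) * 5 = 5/34
  H: (6/34) * 5 = 30/34
  F: (9/34) * 4 = 36/34
  C: (11/34) * 2 = 22/34
  D: (7/34) * 4 = 28/34
Sum = (5 + 30 + 36 + 22 + 28)/34 = 121/34

L = 121/34 = 3.5588 bits/symbol


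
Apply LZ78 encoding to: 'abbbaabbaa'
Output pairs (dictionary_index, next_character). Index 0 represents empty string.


LZ78 encoding steps:
Dictionary: {0: ''}
Step 1: w='' (idx 0), next='a' -> output (0, 'a'), add 'a' as idx 1
Step 2: w='' (idx 0), next='b' -> output (0, 'b'), add 'b' as idx 2
Step 3: w='b' (idx 2), next='b' -> output (2, 'b'), add 'bb' as idx 3
Step 4: w='a' (idx 1), next='a' -> output (1, 'a'), add 'aa' as idx 4
Step 5: w='bb' (idx 3), next='a' -> output (3, 'a'), add 'bba' as idx 5
Step 6: w='a' (idx 1), end of input -> output (1, '')


Encoded: [(0, 'a'), (0, 'b'), (2, 'b'), (1, 'a'), (3, 'a'), (1, '')]


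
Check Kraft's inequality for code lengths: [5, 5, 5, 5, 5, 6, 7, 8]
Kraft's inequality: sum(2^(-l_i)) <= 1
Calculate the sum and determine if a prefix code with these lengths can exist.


Sum = 2^(-5) + 2^(-5) + 2^(-5) + 2^(-5) + 2^(-5) + 2^(-6) + 2^(-7) + 2^(-8)
    = 0.03125 + 0.03125 + 0.03125 + 0.03125 + 0.03125 + 0.015625 + 0.0078125 + 0.00390625
    = 47/256 = 0.18359375
Since 0.18359375 <= 1, Kraft's inequality IS satisfied.
A prefix code with these lengths CAN exist.

Kraft sum = 0.18359375. Satisfied.


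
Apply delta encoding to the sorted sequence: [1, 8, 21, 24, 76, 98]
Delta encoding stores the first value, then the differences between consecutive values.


First value: 1
Deltas:
  8 - 1 = 7
  21 - 8 = 13
  24 - 21 = 3
  76 - 24 = 52
  98 - 76 = 22


Delta encoded: [1, 7, 13, 3, 52, 22]


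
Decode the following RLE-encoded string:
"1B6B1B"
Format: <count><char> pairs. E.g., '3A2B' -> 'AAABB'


Expanding each <count><char> pair:
  1B -> 'B'
  6B -> 'BBBBBB'
  1B -> 'B'

Decoded = BBBBBBBB


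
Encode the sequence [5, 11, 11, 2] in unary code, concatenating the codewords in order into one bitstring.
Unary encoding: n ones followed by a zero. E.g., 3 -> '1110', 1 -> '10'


Encode each number as n ones followed by a terminating 0:
  5 -> 111110 (6 bits)
  11 -> 111111111110 (12 bits)
  11 -> 111111111110 (12 bits)
  2 -> 110 (3 bits)
Total length = 6 + 12 + 12 + 3 = 33 bits.

Unary([5, 11, 11, 2]) = 111110111111111110111111111110110 (33 bits)


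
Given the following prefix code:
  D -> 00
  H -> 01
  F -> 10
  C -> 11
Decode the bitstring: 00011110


Decoding step by step:
Bits 00 -> D
Bits 01 -> H
Bits 11 -> C
Bits 10 -> F


Decoded message: DHCF


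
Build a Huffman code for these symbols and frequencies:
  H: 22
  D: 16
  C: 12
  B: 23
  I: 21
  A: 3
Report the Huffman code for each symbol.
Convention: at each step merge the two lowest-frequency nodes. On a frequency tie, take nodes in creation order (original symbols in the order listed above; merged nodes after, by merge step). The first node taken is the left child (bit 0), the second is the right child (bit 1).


Huffman tree construction:
Step 1: Merge A(3) + C(12) = 15
Step 2: Merge (A+C)(15) + D(16) = 31
Step 3: Merge I(21) + H(22) = 43
Step 4: Merge B(23) + ((A+C)+D)(31) = 54
Step 5: Merge (I+H)(43) + (B+((A+C)+D))(54) = 97
Read each symbol's code off the tree from the root (left child = 0, right child = 1).

Codes:
  H: 01 (length 2)
  D: 111 (length 3)
  C: 1101 (length 4)
  B: 10 (length 2)
  I: 00 (length 2)
  A: 1100 (length 4)
Average code length: 240/97 = 2.4742 bits/symbol


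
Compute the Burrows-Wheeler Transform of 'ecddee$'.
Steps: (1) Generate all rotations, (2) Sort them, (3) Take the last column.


Rotations (sorted):
  0: $ecddee -> last char: e
  1: cddee$e -> last char: e
  2: ddee$ec -> last char: c
  3: dee$ecd -> last char: d
  4: e$ecdde -> last char: e
  5: ecddee$ -> last char: $
  6: ee$ecdd -> last char: d


BWT = eecde$d


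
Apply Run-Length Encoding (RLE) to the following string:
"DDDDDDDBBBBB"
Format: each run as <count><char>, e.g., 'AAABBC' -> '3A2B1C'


Scanning runs left to right:
  i=0: run of 'D' x 7 -> '7D'
  i=7: run of 'B' x 5 -> '5B'

RLE = 7D5B


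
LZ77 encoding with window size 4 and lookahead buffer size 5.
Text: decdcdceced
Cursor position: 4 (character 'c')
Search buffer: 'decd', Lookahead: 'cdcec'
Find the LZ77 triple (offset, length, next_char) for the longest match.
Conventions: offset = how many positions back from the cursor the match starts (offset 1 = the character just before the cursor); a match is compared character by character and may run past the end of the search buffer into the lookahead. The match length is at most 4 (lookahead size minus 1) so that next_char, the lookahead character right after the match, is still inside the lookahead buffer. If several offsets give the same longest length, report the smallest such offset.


Try each offset into the search buffer:
  offset=1 (pos 3, char 'd'): match length 0
  offset=2 (pos 2, char 'c'): match length 3
  offset=3 (pos 1, char 'e'): match length 0
  offset=4 (pos 0, char 'd'): match length 0
Longest match has length 3 at offset 2.
next_char = character at position 4 + 3 = 7 -> 'e'

Best match: offset=2, length=3 (matching 'cdc' starting at position 2)
LZ77 triple: (2, 3, 'e')


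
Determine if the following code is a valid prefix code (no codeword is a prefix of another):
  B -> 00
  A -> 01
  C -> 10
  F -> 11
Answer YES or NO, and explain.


Checking each pair (does one codeword prefix another?):
  B='00' vs A='01': no prefix
  B='00' vs C='10': no prefix
  B='00' vs F='11': no prefix
  A='01' vs B='00': no prefix
  A='01' vs C='10': no prefix
  A='01' vs F='11': no prefix
  C='10' vs B='00': no prefix
  C='10' vs A='01': no prefix
  C='10' vs F='11': no prefix
  F='11' vs B='00': no prefix
  F='11' vs A='01': no prefix
  F='11' vs C='10': no prefix
No violation found over all pairs.

YES -- this is a valid prefix code. No codeword is a prefix of any other codeword.


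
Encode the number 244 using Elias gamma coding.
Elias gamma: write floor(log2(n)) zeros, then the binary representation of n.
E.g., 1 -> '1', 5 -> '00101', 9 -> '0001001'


num_bits = floor(log2(244)) + 1 = 8
leading_zeros = num_bits - 1 = 7
binary(244) = 11110100

Elias gamma(244) = '0000000' + '11110100' = 000000011110100 (15 bits)


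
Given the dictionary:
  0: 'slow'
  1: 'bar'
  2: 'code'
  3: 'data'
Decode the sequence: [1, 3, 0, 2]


Look up each index in the dictionary:
  1 -> 'bar'
  3 -> 'data'
  0 -> 'slow'
  2 -> 'code'

Decoded: "bar data slow code"


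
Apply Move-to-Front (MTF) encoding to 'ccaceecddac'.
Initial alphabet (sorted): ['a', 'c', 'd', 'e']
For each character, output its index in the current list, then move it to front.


MTF encoding:
'c': index 1 in ['a', 'c', 'd', 'e'] -> ['c', 'a', 'd', 'e']
'c': index 0 in ['c', 'a', 'd', 'e'] -> ['c', 'a', 'd', 'e']
'a': index 1 in ['c', 'a', 'd', 'e'] -> ['a', 'c', 'd', 'e']
'c': index 1 in ['a', 'c', 'd', 'e'] -> ['c', 'a', 'd', 'e']
'e': index 3 in ['c', 'a', 'd', 'e'] -> ['e', 'c', 'a', 'd']
'e': index 0 in ['e', 'c', 'a', 'd'] -> ['e', 'c', 'a', 'd']
'c': index 1 in ['e', 'c', 'a', 'd'] -> ['c', 'e', 'a', 'd']
'd': index 3 in ['c', 'e', 'a', 'd'] -> ['d', 'c', 'e', 'a']
'd': index 0 in ['d', 'c', 'e', 'a'] -> ['d', 'c', 'e', 'a']
'a': index 3 in ['d', 'c', 'e', 'a'] -> ['a', 'd', 'c', 'e']
'c': index 2 in ['a', 'd', 'c', 'e'] -> ['c', 'a', 'd', 'e']


Output: [1, 0, 1, 1, 3, 0, 1, 3, 0, 3, 2]


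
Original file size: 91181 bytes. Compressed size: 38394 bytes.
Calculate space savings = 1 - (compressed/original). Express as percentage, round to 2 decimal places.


ratio = compressed/original = 38394/91181 = 0.421075
savings = 1 - ratio = 1 - 0.421075 = 0.578925
as a percentage: 0.578925 * 100 = 57.89%

Space savings = 1 - 38394/91181 = 57.89%


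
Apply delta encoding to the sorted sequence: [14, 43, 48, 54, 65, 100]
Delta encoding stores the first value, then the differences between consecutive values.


First value: 14
Deltas:
  43 - 14 = 29
  48 - 43 = 5
  54 - 48 = 6
  65 - 54 = 11
  100 - 65 = 35


Delta encoded: [14, 29, 5, 6, 11, 35]


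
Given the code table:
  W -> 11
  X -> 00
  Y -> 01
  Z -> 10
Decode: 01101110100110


Decoding:
01 -> Y
10 -> Z
11 -> W
10 -> Z
10 -> Z
01 -> Y
10 -> Z


Result: YZWZZYZ


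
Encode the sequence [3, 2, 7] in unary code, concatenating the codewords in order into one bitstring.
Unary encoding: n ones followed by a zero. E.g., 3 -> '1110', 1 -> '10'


Encode each number as n ones followed by a terminating 0:
  3 -> 1110 (4 bits)
  2 -> 110 (3 bits)
  7 -> 11111110 (8 bits)
Total length = 4 + 3 + 8 = 15 bits.

Unary([3, 2, 7]) = 111011011111110 (15 bits)


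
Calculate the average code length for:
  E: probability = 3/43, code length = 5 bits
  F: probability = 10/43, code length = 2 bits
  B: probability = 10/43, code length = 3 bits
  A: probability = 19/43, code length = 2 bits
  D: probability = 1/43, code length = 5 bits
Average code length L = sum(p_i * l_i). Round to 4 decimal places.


Weighted contributions p_i * l_i:
  E: (3/43) * 5 = 15/43
  F: (10/43) * 2 = 20/43
  B: (10/43) * 3 = 30/43
  A: (19/43) * 2 = 38/43
  D: (1/43) * 5 = 5/43
Sum = (15 + 20 + 30 + 38 + 5)/43 = 108/43

L = 108/43 = 2.5116 bits/symbol


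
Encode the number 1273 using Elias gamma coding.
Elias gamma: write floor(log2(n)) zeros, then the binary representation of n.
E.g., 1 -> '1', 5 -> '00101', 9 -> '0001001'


num_bits = floor(log2(1273)) + 1 = 11
leading_zeros = num_bits - 1 = 10
binary(1273) = 10011111001

Elias gamma(1273) = '0000000000' + '10011111001' = 000000000010011111001 (21 bits)


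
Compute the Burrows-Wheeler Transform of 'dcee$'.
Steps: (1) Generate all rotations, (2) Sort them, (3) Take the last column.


Rotations (sorted):
  0: $dcee -> last char: e
  1: cee$d -> last char: d
  2: dcee$ -> last char: $
  3: e$dce -> last char: e
  4: ee$dc -> last char: c


BWT = ed$ec


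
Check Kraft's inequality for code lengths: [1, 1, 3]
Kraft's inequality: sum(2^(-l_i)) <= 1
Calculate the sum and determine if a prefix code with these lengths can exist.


Sum = 2^(-1) + 2^(-1) + 2^(-3)
    = 0.5 + 0.5 + 0.125
    = 9/8 = 1.125
Since 1.125 > 1, Kraft's inequality is NOT satisfied.
A prefix code with these lengths CANNOT exist.

Kraft sum = 1.125. Not satisfied.


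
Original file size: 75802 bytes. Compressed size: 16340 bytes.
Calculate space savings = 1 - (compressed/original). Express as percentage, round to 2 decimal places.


ratio = compressed/original = 16340/75802 = 0.215562
savings = 1 - ratio = 1 - 0.215562 = 0.784438
as a percentage: 0.784438 * 100 = 78.44%

Space savings = 1 - 16340/75802 = 78.44%


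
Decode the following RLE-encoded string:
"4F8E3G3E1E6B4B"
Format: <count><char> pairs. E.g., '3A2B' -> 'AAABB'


Expanding each <count><char> pair:
  4F -> 'FFFF'
  8E -> 'EEEEEEEE'
  3G -> 'GGG'
  3E -> 'EEE'
  1E -> 'E'
  6B -> 'BBBBBB'
  4B -> 'BBBB'

Decoded = FFFFEEEEEEEEGGGEEEEBBBBBBBBBB


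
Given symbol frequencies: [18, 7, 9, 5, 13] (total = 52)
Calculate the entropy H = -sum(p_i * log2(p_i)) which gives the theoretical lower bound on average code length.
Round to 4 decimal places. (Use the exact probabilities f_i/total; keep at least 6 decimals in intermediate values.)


Per-symbol terms -p_i * log2(p_i) with p_i = f_i/52:
  p = 18/52 = 0.346154: log2(p) = -1.530515, -p*log2(p) = 0.529794
  p = 7/52 = 0.134615: log2(p) = -2.893085, -p*log2(p) = 0.389454
  p = 9/52 = 0.173077: log2(p) = -2.530515, -p*log2(p) = 0.437974
  p = 5/52 = 0.096154: log2(p) = -3.378512, -p*log2(p) = 0.324857
  p = 13/52 = 0.250000: log2(p) = -2.000000, -p*log2(p) = 0.500000
H = 0.529794 + 0.389454 + 0.437974 + 0.324857 + 0.500000 = 2.182079

H = 2.1821 bits/symbol


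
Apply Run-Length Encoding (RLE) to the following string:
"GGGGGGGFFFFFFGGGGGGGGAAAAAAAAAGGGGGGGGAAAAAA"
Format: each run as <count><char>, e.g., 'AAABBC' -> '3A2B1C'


Scanning runs left to right:
  i=0: run of 'G' x 7 -> '7G'
  i=7: run of 'F' x 6 -> '6F'
  i=13: run of 'G' x 8 -> '8G'
  i=21: run of 'A' x 9 -> '9A'
  i=30: run of 'G' x 8 -> '8G'
  i=38: run of 'A' x 6 -> '6A'

RLE = 7G6F8G9A8G6A


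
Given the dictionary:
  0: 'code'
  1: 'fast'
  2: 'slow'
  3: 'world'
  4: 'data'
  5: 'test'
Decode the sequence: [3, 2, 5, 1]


Look up each index in the dictionary:
  3 -> 'world'
  2 -> 'slow'
  5 -> 'test'
  1 -> 'fast'

Decoded: "world slow test fast"


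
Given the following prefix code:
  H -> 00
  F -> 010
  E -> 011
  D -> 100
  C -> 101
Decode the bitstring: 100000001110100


Decoding step by step:
Bits 100 -> D
Bits 00 -> H
Bits 00 -> H
Bits 011 -> E
Bits 101 -> C
Bits 00 -> H


Decoded message: DHHECH


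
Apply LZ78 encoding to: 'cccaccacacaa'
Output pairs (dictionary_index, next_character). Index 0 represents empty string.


LZ78 encoding steps:
Dictionary: {0: ''}
Step 1: w='' (idx 0), next='c' -> output (0, 'c'), add 'c' as idx 1
Step 2: w='c' (idx 1), next='c' -> output (1, 'c'), add 'cc' as idx 2
Step 3: w='' (idx 0), next='a' -> output (0, 'a'), add 'a' as idx 3
Step 4: w='cc' (idx 2), next='a' -> output (2, 'a'), add 'cca' as idx 4
Step 5: w='c' (idx 1), next='a' -> output (1, 'a'), add 'ca' as idx 5
Step 6: w='ca' (idx 5), next='a' -> output (5, 'a'), add 'caa' as idx 6


Encoded: [(0, 'c'), (1, 'c'), (0, 'a'), (2, 'a'), (1, 'a'), (5, 'a')]


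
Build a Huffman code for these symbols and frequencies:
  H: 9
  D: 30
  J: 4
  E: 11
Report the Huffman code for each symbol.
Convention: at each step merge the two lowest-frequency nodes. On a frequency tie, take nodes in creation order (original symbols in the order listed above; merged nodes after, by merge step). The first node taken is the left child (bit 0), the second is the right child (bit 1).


Huffman tree construction:
Step 1: Merge J(4) + H(9) = 13
Step 2: Merge E(11) + (J+H)(13) = 24
Step 3: Merge (E+(J+H))(24) + D(30) = 54
Read each symbol's code off the tree from the root (left child = 0, right child = 1).

Codes:
  H: 011 (length 3)
  D: 1 (length 1)
  J: 010 (length 3)
  E: 00 (length 2)
Average code length: 91/54 = 1.6852 bits/symbol


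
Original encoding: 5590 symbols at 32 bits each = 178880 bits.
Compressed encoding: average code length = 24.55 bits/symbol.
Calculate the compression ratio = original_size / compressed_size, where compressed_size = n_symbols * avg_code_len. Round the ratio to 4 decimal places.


original_size = n_symbols * orig_bits = 5590 * 32 = 178880 bits
compressed_size = n_symbols * avg_code_len = 5590 * 24.55 = 137234.5 bits
ratio = original_size / compressed_size = 178880 / 137234.5 = 1.3035

Compression ratio = 1.3035


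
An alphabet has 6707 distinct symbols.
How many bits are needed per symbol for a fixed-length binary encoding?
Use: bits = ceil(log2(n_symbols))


log2(6707) = 12.7115
Bracket: 2^12 = 4096 < 6707 <= 2^13 = 8192
So ceil(log2(6707)) = 13

bits = ceil(log2(6707)) = ceil(12.7115) = 13 bits


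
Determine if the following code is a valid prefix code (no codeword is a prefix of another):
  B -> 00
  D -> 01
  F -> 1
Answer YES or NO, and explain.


Checking each pair (does one codeword prefix another?):
  B='00' vs D='01': no prefix
  B='00' vs F='1': no prefix
  D='01' vs B='00': no prefix
  D='01' vs F='1': no prefix
  F='1' vs B='00': no prefix
  F='1' vs D='01': no prefix
No violation found over all pairs.

YES -- this is a valid prefix code. No codeword is a prefix of any other codeword.


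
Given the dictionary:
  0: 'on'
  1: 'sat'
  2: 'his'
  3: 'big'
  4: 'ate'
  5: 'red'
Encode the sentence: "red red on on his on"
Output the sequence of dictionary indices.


Look up each word in the dictionary:
  'red' -> 5
  'red' -> 5
  'on' -> 0
  'on' -> 0
  'his' -> 2
  'on' -> 0

Encoded: [5, 5, 0, 0, 2, 0]


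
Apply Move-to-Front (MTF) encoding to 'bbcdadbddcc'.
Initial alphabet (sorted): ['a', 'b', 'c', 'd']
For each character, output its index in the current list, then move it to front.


MTF encoding:
'b': index 1 in ['a', 'b', 'c', 'd'] -> ['b', 'a', 'c', 'd']
'b': index 0 in ['b', 'a', 'c', 'd'] -> ['b', 'a', 'c', 'd']
'c': index 2 in ['b', 'a', 'c', 'd'] -> ['c', 'b', 'a', 'd']
'd': index 3 in ['c', 'b', 'a', 'd'] -> ['d', 'c', 'b', 'a']
'a': index 3 in ['d', 'c', 'b', 'a'] -> ['a', 'd', 'c', 'b']
'd': index 1 in ['a', 'd', 'c', 'b'] -> ['d', 'a', 'c', 'b']
'b': index 3 in ['d', 'a', 'c', 'b'] -> ['b', 'd', 'a', 'c']
'd': index 1 in ['b', 'd', 'a', 'c'] -> ['d', 'b', 'a', 'c']
'd': index 0 in ['d', 'b', 'a', 'c'] -> ['d', 'b', 'a', 'c']
'c': index 3 in ['d', 'b', 'a', 'c'] -> ['c', 'd', 'b', 'a']
'c': index 0 in ['c', 'd', 'b', 'a'] -> ['c', 'd', 'b', 'a']


Output: [1, 0, 2, 3, 3, 1, 3, 1, 0, 3, 0]


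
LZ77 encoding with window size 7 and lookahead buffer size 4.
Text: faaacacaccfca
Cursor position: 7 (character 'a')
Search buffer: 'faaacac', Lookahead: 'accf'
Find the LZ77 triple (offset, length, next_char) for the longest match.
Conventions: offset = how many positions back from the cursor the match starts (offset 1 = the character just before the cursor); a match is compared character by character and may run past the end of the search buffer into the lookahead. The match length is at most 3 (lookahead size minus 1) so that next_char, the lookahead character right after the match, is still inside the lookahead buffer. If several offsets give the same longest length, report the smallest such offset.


Try each offset into the search buffer:
  offset=1 (pos 6, char 'c'): match length 0
  offset=2 (pos 5, char 'a'): match length 2
  offset=3 (pos 4, char 'c'): match length 0
  offset=4 (pos 3, char 'a'): match length 2
  offset=5 (pos 2, char 'a'): match length 1
  offset=6 (pos 1, char 'a'): match length 1
  offset=7 (pos 0, char 'f'): match length 0
Longest match has length 2, found at offsets 2, 4; take the smallest, offset 2.
next_char = character at position 7 + 2 = 9 -> 'c'

Best match: offset=2, length=2 (matching 'ac' starting at position 5)
LZ77 triple: (2, 2, 'c')


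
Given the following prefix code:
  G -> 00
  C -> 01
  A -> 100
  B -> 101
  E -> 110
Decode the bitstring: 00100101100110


Decoding step by step:
Bits 00 -> G
Bits 100 -> A
Bits 101 -> B
Bits 100 -> A
Bits 110 -> E


Decoded message: GABAE


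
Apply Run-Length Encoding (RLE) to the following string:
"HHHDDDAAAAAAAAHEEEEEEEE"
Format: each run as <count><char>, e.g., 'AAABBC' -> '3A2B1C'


Scanning runs left to right:
  i=0: run of 'H' x 3 -> '3H'
  i=3: run of 'D' x 3 -> '3D'
  i=6: run of 'A' x 8 -> '8A'
  i=14: run of 'H' x 1 -> '1H'
  i=15: run of 'E' x 8 -> '8E'

RLE = 3H3D8A1H8E


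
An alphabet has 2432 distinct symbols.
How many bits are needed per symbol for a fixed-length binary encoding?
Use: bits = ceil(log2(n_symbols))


log2(2432) = 11.2479
Bracket: 2^11 = 2048 < 2432 <= 2^12 = 4096
So ceil(log2(2432)) = 12

bits = ceil(log2(2432)) = ceil(11.2479) = 12 bits


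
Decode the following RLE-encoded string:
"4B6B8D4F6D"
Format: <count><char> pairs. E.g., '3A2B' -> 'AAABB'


Expanding each <count><char> pair:
  4B -> 'BBBB'
  6B -> 'BBBBBB'
  8D -> 'DDDDDDDD'
  4F -> 'FFFF'
  6D -> 'DDDDDD'

Decoded = BBBBBBBBBBDDDDDDDDFFFFDDDDDD


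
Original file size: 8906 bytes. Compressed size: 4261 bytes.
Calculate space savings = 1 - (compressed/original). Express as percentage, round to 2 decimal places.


ratio = compressed/original = 4261/8906 = 0.478442
savings = 1 - ratio = 1 - 0.478442 = 0.521558
as a percentage: 0.521558 * 100 = 52.16%

Space savings = 1 - 4261/8906 = 52.16%


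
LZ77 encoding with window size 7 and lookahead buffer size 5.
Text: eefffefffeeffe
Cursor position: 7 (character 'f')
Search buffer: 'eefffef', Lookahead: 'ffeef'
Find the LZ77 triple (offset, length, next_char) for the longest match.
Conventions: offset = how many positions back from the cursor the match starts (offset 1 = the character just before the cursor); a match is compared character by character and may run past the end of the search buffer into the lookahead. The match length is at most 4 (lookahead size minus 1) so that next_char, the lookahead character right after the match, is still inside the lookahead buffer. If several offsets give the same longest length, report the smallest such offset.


Try each offset into the search buffer:
  offset=1 (pos 6, char 'f'): match length 2
  offset=2 (pos 5, char 'e'): match length 0
  offset=3 (pos 4, char 'f'): match length 1
  offset=4 (pos 3, char 'f'): match length 3
  offset=5 (pos 2, char 'f'): match length 2
  offset=6 (pos 1, char 'e'): match length 0
  offset=7 (pos 0, char 'e'): match length 0
Longest match has length 3 at offset 4.
next_char = character at position 7 + 3 = 10 -> 'e'

Best match: offset=4, length=3 (matching 'ffe' starting at position 3)
LZ77 triple: (4, 3, 'e')
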